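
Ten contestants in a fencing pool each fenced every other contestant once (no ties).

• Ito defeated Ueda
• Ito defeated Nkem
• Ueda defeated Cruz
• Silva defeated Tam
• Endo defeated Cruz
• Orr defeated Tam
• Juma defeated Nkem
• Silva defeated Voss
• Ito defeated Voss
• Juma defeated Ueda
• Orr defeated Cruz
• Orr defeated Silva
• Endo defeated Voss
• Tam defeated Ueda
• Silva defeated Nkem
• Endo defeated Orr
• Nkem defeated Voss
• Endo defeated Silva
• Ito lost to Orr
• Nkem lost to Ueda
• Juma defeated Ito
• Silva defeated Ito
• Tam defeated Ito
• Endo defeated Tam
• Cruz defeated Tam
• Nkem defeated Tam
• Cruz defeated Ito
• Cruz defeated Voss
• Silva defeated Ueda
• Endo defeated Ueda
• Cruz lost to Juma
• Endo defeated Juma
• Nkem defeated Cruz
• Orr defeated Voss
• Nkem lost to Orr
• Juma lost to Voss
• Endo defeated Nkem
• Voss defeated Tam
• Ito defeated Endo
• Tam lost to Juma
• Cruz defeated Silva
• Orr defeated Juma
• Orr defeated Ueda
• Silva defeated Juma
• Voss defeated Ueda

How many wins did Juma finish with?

Juma's results: beat Cruz, Ito, Nkem, Ueda, Tam; lost to Orr, Endo, Silva, Voss.
That is 5 wins.

5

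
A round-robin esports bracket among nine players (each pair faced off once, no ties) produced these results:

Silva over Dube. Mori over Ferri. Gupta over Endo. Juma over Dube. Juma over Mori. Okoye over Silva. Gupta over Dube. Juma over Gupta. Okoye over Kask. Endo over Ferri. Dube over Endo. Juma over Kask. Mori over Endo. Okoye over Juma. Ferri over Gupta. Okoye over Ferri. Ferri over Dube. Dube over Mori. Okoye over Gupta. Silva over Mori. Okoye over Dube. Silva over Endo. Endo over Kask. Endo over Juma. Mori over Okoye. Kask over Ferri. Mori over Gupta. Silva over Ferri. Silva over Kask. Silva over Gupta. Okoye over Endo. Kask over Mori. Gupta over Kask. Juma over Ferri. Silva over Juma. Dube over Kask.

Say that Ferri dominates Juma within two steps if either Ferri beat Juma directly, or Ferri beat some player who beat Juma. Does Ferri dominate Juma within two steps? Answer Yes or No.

Ferri did not beat Juma directly.
Ferri beat Dube, Gupta, but each of them lost to Juma. No two-step path.

No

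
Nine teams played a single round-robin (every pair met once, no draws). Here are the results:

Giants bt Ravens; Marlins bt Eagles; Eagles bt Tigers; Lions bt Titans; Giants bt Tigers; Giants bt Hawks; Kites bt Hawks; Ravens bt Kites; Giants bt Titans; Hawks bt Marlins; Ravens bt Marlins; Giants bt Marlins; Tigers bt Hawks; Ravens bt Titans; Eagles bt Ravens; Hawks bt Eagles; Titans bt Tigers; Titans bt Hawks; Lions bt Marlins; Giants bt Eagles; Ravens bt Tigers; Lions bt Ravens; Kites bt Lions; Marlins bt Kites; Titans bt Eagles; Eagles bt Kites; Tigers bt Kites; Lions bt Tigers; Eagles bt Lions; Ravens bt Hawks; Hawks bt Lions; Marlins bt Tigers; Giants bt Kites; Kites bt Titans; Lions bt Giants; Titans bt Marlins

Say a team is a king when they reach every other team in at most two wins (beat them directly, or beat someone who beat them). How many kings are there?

5

Tigers cannot reach Giants, Ravens in two steps.
Eagles reaches everyone (king).
Lions reaches everyone (king).
Kites reaches everyone (king).
Giants reaches everyone (king).
Hawks reaches everyone (king).
Ravens cannot reach Giants in two steps.
Marlins cannot reach Giants in two steps.
Titans cannot reach Giants in two steps.
Kings: Eagles, Lions, Kites, Giants, Hawks — 5.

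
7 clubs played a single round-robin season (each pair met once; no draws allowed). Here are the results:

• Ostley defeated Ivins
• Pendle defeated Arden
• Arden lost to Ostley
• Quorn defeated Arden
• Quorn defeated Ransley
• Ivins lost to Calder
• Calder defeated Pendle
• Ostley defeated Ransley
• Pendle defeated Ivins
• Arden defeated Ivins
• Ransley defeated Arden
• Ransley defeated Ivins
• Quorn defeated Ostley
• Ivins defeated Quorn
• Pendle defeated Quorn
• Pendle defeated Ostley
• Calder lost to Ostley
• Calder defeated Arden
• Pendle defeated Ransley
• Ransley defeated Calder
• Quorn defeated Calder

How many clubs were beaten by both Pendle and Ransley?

2

Pendle beat: Ivins, Arden, Quorn, Ostley, Ransley.
Ransley beat: Ivins, Calder, Arden.
Both beat: Ivins, Arden — 2.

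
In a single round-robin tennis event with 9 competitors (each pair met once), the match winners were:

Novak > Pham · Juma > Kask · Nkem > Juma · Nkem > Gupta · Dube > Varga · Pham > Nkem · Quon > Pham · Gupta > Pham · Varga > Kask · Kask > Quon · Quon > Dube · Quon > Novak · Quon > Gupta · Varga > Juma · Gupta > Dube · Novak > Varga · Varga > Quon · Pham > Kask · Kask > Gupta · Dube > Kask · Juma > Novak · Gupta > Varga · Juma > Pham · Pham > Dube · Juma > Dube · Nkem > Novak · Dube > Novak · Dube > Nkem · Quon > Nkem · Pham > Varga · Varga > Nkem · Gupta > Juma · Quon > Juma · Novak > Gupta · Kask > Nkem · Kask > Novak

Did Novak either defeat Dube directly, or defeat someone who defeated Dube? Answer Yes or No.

Yes

Novak did not beat Dube directly.
Novak beat Pham, Varga, Gupta. Of those, Pham beat Dube.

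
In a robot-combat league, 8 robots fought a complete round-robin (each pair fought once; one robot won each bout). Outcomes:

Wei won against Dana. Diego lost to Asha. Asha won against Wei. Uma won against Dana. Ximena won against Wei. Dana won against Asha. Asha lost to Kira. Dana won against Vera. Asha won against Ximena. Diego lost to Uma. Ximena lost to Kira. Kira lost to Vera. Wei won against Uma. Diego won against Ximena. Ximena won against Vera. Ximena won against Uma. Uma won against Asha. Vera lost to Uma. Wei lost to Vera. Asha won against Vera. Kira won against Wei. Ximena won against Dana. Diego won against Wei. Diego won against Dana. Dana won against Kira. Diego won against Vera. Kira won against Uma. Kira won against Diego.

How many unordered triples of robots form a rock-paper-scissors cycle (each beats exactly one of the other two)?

Win totals: Ximena 4, Kira 5, Dana 3, Diego 4, Asha 4, Wei 2, Uma 4, Vera 2.
A robot with w wins dominates both others in C(w,2) triples; summing gives 6 + 10 + 3 + 6 + 6 + 1 + 6 + 1 = 39 transitive triples.
Total triples C(8,3) = 56, so cyclic triples = 56 − 39 = 17.

17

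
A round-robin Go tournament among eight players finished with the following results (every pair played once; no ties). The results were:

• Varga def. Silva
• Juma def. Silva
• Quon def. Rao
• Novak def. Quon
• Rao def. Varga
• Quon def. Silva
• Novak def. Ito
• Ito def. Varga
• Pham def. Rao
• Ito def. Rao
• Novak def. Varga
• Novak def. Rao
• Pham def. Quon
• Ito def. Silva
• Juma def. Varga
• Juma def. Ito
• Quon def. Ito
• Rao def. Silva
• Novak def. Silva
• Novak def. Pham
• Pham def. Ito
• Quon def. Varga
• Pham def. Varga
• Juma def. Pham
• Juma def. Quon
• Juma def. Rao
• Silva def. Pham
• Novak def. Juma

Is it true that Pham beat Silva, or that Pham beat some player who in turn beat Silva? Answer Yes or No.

Yes

Pham did not beat Silva directly.
Pham beat Ito, Varga, Quon, Rao. Of those, Ito beat Silva.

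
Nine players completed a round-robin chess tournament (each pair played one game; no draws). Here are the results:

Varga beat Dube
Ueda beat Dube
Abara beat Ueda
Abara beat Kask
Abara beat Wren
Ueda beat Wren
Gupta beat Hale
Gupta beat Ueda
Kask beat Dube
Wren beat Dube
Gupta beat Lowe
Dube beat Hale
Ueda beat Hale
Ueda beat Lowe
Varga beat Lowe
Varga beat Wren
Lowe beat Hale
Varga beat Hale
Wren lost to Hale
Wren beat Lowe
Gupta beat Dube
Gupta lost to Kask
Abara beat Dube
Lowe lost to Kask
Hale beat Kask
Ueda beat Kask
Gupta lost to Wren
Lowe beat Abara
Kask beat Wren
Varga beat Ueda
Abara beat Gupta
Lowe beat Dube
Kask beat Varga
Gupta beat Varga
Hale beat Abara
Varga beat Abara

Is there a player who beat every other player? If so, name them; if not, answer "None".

Highest win total is Varga with 6 (out of 8 possible).
Varga lost to Kask, Gupta, so no player went undefeated.

None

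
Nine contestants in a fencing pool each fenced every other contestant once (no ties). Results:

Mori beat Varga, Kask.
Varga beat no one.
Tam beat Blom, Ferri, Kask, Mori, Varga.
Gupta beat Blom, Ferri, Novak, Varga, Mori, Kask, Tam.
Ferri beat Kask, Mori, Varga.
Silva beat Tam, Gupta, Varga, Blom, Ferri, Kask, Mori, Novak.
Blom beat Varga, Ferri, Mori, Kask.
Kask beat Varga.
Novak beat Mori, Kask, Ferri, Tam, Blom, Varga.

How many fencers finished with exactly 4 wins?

1

Win totals: Silva 8, Tam 5, Gupta 7, Ferri 3, Blom 4, Kask 1, Mori 2, Novak 6, Varga 0.
Exactly 4: Blom — 1 fencer.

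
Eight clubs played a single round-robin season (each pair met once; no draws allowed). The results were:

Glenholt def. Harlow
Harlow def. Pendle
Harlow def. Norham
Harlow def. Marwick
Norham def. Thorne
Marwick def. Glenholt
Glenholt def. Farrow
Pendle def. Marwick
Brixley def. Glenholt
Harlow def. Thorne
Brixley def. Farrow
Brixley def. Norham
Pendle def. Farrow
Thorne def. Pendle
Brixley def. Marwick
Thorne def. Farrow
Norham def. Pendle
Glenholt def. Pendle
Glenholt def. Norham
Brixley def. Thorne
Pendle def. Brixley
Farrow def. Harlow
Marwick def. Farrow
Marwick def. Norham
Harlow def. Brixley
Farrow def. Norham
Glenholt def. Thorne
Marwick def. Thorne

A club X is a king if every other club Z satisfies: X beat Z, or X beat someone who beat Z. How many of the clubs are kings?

Thorne cannot reach Glenholt in two steps.
Norham cannot reach Glenholt, Harlow in two steps.
Marwick cannot reach Brixley in two steps.
Glenholt reaches everyone (king).
Pendle reaches everyone (king).
Brixley reaches everyone (king).
Harlow reaches everyone (king).
Farrow cannot reach Glenholt in two steps.
Kings: Glenholt, Pendle, Brixley, Harlow — 4.

4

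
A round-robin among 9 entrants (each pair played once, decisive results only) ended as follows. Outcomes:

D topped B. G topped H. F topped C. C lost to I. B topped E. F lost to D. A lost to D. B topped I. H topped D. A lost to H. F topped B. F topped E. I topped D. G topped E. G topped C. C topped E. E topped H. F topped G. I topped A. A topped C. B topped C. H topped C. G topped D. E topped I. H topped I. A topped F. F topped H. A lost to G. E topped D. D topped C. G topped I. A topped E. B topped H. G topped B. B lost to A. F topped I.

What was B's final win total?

4

B's results: beat C, E, H, I; lost to A, D, F, G.
That is 4 wins.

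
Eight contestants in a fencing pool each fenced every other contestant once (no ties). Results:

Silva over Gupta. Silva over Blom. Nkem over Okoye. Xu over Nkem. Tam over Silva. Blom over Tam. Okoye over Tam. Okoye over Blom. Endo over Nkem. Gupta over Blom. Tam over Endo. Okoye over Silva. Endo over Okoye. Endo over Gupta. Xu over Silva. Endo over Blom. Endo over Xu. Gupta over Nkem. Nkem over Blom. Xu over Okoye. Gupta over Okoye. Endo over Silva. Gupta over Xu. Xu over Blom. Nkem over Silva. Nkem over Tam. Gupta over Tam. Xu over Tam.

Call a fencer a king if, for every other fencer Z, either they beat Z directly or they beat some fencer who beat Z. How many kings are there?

Xu reaches everyone (king).
Endo reaches everyone (king).
Blom cannot reach Xu, Okoye, Gupta, Nkem in two steps.
Okoye cannot reach Xu, Nkem in two steps.
Gupta reaches everyone (king).
Tam reaches everyone (king).
Nkem cannot reach Xu in two steps.
Silva cannot reach Endo in two steps.
Kings: Xu, Endo, Gupta, Tam — 4.

4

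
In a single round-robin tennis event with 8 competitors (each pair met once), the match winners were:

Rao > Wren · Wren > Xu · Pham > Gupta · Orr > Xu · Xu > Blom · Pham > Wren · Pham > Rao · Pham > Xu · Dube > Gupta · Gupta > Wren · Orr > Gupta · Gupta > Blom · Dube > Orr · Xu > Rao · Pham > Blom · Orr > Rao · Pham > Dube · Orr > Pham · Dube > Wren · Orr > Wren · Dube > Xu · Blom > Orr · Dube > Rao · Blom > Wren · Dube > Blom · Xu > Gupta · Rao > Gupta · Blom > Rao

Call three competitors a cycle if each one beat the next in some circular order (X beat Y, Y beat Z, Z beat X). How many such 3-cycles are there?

Win totals: Rao 2, Dube 6, Pham 6, Wren 1, Orr 5, Xu 3, Gupta 2, Blom 3.
A competitor with w wins dominates both others in C(w,2) triples; summing gives 1 + 15 + 15 + 0 + 10 + 3 + 1 + 3 = 48 transitive triples.
Total triples C(8,3) = 56, so cyclic triples = 56 − 48 = 8.

8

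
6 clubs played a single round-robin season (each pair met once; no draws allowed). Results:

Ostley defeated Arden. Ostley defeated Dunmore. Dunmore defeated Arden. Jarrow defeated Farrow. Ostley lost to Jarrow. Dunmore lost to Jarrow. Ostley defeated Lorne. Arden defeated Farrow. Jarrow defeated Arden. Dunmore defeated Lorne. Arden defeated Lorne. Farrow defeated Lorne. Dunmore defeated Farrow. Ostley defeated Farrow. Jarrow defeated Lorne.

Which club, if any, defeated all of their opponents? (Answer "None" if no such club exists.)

Jarrow

Jarrow has 5 wins out of 5 opponents — a perfect record.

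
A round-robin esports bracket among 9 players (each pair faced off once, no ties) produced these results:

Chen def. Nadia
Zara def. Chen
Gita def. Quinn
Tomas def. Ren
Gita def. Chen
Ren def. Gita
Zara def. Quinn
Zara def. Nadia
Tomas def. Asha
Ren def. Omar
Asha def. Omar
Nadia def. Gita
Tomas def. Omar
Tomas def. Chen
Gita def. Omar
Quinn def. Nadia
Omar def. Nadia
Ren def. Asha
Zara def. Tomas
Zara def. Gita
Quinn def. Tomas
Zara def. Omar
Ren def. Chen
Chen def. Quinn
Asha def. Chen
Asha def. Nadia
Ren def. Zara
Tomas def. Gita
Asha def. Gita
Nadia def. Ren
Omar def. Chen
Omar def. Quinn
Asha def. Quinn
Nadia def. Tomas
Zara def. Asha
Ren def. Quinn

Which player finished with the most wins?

Win totals: Tomas 5, Chen 2, Nadia 3, Quinn 2, Gita 3, Asha 5, Zara 7, Omar 3, Ren 6.
Zara leads with 7 wins (next highest: 6).

Zara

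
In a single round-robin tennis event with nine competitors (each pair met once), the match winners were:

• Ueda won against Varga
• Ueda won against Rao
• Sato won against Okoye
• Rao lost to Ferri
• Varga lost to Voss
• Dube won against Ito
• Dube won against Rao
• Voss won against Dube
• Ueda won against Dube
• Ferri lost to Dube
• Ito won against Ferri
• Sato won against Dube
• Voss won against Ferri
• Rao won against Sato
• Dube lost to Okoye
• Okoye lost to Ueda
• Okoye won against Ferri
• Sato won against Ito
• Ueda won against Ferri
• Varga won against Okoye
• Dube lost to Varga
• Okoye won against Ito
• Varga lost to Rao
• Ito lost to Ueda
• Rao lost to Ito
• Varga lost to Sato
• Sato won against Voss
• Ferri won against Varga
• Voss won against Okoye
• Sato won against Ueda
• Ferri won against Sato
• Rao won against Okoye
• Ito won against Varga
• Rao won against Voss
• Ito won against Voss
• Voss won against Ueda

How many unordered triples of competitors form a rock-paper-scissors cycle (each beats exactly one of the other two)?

22

Win totals: Voss 5, Okoye 3, Ueda 6, Ito 4, Dube 3, Rao 4, Sato 6, Varga 2, Ferri 3.
A competitor with w wins dominates both others in C(w,2) triples; summing gives 10 + 3 + 15 + 6 + 3 + 6 + 15 + 1 + 3 = 62 transitive triples.
Total triples C(9,3) = 84, so cyclic triples = 84 − 62 = 22.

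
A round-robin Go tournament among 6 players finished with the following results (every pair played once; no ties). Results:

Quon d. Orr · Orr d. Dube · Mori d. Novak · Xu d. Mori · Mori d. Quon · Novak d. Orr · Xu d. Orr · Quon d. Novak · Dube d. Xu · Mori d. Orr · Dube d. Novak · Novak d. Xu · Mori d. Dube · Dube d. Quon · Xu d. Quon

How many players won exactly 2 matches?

Win totals: Orr 1, Xu 3, Quon 2, Mori 4, Novak 2, Dube 3.
Exactly 2: Quon, Novak — 2 players.

2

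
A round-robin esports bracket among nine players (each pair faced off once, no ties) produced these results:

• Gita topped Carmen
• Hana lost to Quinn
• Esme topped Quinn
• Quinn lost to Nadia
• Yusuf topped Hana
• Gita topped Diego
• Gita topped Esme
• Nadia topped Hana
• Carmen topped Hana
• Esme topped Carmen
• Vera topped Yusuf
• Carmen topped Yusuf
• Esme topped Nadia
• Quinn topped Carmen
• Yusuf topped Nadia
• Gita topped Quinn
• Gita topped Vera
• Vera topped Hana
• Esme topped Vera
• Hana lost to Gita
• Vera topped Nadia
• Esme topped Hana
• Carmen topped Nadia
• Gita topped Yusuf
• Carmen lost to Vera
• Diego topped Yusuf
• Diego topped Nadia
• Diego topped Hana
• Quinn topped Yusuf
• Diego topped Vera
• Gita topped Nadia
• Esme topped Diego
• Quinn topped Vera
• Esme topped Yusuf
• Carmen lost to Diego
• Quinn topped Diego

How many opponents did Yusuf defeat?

Yusuf's results: beat Hana, Nadia; lost to Vera, Gita, Carmen, Esme, Quinn, Diego.
That is 2 wins.

2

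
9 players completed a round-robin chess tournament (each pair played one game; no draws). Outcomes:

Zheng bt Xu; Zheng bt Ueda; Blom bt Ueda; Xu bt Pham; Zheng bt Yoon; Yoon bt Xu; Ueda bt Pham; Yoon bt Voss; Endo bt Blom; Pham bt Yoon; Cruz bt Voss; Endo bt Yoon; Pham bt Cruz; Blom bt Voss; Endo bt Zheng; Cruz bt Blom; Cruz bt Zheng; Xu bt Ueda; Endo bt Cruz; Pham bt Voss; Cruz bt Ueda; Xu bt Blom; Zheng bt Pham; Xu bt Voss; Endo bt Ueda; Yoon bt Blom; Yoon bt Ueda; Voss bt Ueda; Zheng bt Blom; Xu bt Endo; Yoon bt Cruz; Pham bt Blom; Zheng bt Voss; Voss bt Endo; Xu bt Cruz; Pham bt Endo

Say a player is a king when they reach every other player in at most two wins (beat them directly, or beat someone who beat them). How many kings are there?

Ueda cannot reach Xu, Zheng in two steps.
Cruz reaches everyone (king).
Xu reaches everyone (king).
Pham reaches everyone (king).
Voss cannot reach Xu in two steps.
Endo reaches everyone (king).
Zheng reaches everyone (king).
Yoon reaches everyone (king).
Blom cannot reach Cruz, Xu, Zheng, Yoon in two steps.
Kings: Cruz, Xu, Pham, Endo, Zheng, Yoon — 6.

6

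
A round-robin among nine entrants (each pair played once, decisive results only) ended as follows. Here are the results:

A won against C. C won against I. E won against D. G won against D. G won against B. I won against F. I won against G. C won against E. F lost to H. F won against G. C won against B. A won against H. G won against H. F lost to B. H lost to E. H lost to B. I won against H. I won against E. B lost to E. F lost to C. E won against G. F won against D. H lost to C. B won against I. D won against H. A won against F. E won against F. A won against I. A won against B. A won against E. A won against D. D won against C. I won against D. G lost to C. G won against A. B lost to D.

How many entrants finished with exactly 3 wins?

2

Win totals: A 7, B 3, C 6, D 3, E 5, F 2, G 4, H 1, I 5.
Exactly 3: B, D — 2 entrants.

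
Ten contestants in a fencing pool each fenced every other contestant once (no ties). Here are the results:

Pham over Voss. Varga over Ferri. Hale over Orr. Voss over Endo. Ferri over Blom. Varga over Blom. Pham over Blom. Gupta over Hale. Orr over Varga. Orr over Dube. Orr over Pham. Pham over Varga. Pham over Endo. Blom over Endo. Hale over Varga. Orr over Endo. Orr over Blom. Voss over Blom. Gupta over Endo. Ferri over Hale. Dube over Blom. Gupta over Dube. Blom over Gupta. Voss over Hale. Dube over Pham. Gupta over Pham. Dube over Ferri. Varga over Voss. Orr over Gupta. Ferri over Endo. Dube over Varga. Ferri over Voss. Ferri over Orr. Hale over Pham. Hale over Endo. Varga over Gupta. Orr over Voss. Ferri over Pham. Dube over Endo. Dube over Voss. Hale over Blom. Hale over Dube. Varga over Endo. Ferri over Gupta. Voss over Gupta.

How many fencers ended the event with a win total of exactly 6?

Win totals: Pham 4, Ferri 7, Voss 4, Orr 7, Endo 0, Gupta 4, Blom 2, Varga 5, Dube 6, Hale 6.
Exactly 6: Dube, Hale — 2 fencers.

2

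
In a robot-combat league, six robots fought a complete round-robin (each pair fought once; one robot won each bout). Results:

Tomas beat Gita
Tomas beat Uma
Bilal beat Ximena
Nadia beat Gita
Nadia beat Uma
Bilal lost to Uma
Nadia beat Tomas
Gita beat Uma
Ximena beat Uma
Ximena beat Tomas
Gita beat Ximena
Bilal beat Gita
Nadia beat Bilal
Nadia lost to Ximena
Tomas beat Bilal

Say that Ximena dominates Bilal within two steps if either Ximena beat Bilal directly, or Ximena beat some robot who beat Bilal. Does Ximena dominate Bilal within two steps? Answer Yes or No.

Ximena did not beat Bilal directly.
Ximena beat Nadia, Tomas, Uma. Of those, Nadia beat Bilal.

Yes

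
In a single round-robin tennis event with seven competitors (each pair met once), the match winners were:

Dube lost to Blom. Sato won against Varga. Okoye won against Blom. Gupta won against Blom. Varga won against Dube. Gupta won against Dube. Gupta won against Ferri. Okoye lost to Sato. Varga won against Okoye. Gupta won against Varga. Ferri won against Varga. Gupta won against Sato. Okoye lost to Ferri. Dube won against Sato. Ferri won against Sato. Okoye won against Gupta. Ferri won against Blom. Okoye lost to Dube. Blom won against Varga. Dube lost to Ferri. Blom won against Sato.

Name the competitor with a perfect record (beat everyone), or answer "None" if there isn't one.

None

Highest win total is Gupta with 5 (out of 6 possible).
Gupta lost to Okoye, so no competitor went undefeated.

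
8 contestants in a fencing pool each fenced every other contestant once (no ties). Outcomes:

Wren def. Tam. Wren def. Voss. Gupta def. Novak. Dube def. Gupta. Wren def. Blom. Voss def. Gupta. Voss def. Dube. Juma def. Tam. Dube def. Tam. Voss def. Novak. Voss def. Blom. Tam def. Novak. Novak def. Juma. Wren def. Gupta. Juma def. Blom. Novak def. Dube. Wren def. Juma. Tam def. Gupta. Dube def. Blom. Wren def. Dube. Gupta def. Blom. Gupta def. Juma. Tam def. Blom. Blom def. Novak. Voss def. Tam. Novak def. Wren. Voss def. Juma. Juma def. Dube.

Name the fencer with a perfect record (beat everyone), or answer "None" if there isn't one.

None

Highest win total is Wren with 6 (out of 7 possible).
Wren lost to Novak, so no fencer went undefeated.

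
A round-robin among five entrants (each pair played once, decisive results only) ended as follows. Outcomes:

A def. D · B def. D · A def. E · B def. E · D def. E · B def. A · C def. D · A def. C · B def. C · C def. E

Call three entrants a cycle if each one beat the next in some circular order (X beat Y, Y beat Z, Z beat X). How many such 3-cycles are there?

Of the C(5,3) = 10 triples, the cyclic ones are: none.
That is 0.

0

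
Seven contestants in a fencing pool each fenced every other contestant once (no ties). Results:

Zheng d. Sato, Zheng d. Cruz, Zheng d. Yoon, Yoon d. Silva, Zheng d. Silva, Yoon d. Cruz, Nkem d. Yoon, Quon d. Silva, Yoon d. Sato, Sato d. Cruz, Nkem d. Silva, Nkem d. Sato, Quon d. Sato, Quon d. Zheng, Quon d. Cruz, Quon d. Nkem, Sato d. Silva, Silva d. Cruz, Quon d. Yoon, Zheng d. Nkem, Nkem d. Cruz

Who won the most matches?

Quon

Win totals: Silva 1, Nkem 4, Yoon 3, Sato 2, Cruz 0, Zheng 5, Quon 6.
Quon leads with 6 wins (next highest: 5).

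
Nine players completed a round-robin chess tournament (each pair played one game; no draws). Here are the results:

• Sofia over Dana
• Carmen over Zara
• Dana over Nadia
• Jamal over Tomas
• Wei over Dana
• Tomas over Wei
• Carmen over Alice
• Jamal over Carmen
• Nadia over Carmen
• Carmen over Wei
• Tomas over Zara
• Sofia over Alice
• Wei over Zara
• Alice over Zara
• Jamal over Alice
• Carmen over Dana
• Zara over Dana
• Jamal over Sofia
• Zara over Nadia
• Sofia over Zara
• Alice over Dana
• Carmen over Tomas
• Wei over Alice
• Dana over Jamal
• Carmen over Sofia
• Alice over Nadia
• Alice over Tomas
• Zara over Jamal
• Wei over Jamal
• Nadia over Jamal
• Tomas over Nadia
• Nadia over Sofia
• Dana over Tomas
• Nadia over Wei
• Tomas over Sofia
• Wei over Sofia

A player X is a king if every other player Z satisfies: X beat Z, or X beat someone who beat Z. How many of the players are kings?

8

Alice reaches everyone (king).
Dana reaches everyone (king).
Jamal reaches everyone (king).
Tomas reaches everyone (king).
Carmen reaches everyone (king).
Sofia cannot reach Carmen, Wei in two steps.
Zara reaches everyone (king).
Nadia reaches everyone (king).
Wei reaches everyone (king).
Kings: Alice, Dana, Jamal, Tomas, Carmen, Zara, Nadia, Wei — 8.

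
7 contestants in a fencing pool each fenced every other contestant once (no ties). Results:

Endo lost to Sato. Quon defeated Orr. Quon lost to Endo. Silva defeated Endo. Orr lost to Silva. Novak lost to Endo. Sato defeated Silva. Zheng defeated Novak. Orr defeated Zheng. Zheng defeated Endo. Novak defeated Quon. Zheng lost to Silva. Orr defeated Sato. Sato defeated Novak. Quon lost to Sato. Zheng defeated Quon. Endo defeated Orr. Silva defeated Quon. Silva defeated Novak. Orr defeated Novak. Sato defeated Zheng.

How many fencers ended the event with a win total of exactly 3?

3

Win totals: Zheng 3, Endo 3, Quon 1, Novak 1, Orr 3, Sato 5, Silva 5.
Exactly 3: Zheng, Endo, Orr — 3 fencers.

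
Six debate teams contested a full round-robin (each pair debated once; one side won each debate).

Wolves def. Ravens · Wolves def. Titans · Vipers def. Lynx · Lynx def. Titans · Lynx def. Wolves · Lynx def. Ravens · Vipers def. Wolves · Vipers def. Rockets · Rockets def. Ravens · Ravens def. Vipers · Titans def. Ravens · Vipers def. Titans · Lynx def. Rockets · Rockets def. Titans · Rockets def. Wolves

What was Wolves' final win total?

2

Wolves' results: beat Titans, Ravens; lost to Vipers, Lynx, Rockets.
That is 2 wins.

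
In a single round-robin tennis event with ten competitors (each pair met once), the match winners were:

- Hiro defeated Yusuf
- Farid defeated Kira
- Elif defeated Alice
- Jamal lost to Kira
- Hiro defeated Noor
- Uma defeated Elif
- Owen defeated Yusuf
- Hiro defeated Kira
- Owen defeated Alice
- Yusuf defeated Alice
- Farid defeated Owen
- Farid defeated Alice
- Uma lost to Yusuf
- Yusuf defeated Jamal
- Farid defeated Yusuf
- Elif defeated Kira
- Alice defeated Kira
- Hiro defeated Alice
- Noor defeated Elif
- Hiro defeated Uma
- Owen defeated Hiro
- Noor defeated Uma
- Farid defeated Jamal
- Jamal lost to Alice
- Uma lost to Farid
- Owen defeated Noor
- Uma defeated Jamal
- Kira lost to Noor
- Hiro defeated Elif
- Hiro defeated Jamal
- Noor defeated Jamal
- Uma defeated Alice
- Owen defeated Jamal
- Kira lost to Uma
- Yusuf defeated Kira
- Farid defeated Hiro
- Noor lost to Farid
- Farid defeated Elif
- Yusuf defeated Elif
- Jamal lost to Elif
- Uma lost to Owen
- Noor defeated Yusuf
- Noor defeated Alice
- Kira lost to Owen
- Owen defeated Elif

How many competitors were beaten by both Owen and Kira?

Owen beat: Jamal, Noor, Alice, Elif, Kira, Uma, Hiro, Yusuf.
Kira beat: Jamal.
Both beat: Jamal — 1.

1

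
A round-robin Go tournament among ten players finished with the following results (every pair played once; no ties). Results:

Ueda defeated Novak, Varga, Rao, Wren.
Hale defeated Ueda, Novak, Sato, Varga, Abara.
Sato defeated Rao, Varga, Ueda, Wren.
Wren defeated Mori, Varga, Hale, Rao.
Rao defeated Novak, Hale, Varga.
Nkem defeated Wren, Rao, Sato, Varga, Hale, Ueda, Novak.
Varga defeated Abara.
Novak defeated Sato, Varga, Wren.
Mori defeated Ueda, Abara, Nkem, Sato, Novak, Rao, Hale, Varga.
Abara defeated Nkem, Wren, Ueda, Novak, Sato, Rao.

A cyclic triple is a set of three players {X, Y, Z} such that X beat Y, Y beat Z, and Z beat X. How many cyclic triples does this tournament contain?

22

Win totals: Mori 8, Varga 1, Sato 4, Ueda 4, Wren 4, Nkem 7, Rao 3, Hale 5, Abara 6, Novak 3.
A player with w wins dominates both others in C(w,2) triples; summing gives 28 + 0 + 6 + 6 + 6 + 21 + 3 + 10 + 15 + 3 = 98 transitive triples.
Total triples C(10,3) = 120, so cyclic triples = 120 − 98 = 22.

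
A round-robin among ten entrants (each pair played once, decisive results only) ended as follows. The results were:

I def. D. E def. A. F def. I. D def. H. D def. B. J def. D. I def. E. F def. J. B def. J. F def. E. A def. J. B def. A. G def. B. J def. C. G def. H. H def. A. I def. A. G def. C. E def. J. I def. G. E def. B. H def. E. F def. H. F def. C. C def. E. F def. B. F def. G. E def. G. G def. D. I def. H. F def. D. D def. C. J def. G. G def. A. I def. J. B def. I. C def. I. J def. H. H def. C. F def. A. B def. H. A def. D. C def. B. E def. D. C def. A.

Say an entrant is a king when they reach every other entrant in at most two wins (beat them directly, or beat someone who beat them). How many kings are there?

1

A cannot reach E, F, I in two steps.
B cannot reach F in two steps.
C cannot reach F in two steps.
D cannot reach F, G in two steps.
E cannot reach F in two steps.
F reaches everyone (king).
G cannot reach F in two steps.
H cannot reach F in two steps.
I cannot reach F in two steps.
J cannot reach F in two steps.
Kings: F — 1.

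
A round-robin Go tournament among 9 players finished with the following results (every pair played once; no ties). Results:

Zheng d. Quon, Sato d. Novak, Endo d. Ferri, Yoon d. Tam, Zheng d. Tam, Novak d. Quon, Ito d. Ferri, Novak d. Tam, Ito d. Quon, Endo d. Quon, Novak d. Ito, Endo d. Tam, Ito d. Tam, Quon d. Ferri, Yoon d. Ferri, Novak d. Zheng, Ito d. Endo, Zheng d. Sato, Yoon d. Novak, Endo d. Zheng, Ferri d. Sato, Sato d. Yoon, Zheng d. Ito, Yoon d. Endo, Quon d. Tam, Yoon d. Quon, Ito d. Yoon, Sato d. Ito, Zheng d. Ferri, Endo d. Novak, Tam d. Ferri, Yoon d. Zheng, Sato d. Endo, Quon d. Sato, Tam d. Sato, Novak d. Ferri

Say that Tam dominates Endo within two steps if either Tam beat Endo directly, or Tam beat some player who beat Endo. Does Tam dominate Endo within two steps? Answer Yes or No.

Tam did not beat Endo directly.
Tam beat Sato, Ferri. Of those, Sato beat Endo.

Yes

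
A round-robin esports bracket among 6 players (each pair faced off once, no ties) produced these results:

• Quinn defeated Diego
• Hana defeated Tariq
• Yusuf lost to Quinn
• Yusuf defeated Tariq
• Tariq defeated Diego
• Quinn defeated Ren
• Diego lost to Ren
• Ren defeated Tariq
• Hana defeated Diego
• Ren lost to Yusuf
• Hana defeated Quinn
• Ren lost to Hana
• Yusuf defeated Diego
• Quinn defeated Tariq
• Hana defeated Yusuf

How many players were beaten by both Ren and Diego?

0

Ren beat: Diego, Tariq.
Diego beat: no one.
No one was beaten by both.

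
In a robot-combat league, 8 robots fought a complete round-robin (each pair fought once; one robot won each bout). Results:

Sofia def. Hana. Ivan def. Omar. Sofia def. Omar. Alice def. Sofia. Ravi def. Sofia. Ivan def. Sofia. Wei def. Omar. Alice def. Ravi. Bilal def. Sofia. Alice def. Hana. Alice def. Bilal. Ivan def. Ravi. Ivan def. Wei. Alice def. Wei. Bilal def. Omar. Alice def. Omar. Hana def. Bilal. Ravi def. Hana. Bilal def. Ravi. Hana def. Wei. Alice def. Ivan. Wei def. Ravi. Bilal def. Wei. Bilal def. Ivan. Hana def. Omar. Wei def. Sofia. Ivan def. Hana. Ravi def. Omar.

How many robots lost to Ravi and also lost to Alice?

3

Ravi beat: Omar, Sofia, Hana.
Alice beat: Omar, Wei, Sofia, Bilal, Hana, Ivan, Ravi.
Both beat: Omar, Sofia, Hana — 3.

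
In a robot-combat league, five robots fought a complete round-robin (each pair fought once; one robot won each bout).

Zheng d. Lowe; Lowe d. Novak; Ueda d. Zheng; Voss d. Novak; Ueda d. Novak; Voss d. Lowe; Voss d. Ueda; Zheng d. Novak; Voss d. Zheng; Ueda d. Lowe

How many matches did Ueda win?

Ueda's results: beat Zheng, Novak, Lowe; lost to Voss.
That is 3 wins.

3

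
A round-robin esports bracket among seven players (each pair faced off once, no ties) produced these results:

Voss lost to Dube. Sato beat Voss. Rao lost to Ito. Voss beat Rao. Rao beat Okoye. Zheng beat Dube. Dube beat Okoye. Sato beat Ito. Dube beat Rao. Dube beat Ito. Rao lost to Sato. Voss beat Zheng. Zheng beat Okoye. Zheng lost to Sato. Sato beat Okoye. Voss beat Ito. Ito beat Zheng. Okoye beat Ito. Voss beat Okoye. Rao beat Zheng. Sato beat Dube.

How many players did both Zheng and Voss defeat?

Zheng beat: Okoye, Dube.
Voss beat: Okoye, Zheng, Rao, Ito.
Both beat: Okoye — 1.

1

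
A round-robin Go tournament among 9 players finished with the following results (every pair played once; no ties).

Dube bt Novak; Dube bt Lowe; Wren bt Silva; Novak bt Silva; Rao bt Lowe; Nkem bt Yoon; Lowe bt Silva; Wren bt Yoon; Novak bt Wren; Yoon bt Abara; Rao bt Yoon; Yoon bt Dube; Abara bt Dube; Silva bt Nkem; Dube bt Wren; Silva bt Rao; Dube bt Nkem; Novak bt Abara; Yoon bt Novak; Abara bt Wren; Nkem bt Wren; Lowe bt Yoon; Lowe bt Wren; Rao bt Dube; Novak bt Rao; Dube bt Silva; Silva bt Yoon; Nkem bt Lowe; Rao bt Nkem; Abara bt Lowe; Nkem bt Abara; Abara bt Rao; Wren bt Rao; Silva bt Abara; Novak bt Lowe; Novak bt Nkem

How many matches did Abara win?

Abara's results: beat Wren, Rao, Dube, Lowe; lost to Nkem, Yoon, Silva, Novak.
That is 4 wins.

4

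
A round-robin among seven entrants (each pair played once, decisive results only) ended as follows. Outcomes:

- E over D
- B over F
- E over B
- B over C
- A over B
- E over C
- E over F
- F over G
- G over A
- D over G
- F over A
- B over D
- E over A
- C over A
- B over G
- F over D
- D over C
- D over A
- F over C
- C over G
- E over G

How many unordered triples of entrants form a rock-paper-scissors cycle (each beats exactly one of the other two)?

Win totals: A 1, B 4, C 2, D 3, E 6, F 4, G 1.
An entrant with w wins dominates both others in C(w,2) triples; summing gives 0 + 6 + 1 + 3 + 15 + 6 + 0 = 31 transitive triples.
Total triples C(7,3) = 35, so cyclic triples = 35 − 31 = 4.

4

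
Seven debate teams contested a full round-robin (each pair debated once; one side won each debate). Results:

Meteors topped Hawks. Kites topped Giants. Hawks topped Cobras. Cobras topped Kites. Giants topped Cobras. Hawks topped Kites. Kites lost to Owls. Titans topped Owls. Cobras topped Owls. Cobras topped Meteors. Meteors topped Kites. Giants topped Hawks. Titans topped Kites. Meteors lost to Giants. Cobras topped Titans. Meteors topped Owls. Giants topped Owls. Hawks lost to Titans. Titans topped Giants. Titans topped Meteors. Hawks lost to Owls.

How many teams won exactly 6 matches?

0

Win totals: Owls 2, Hawks 2, Kites 1, Cobras 4, Meteors 3, Giants 4, Titans 5.
No team has exactly 6 wins.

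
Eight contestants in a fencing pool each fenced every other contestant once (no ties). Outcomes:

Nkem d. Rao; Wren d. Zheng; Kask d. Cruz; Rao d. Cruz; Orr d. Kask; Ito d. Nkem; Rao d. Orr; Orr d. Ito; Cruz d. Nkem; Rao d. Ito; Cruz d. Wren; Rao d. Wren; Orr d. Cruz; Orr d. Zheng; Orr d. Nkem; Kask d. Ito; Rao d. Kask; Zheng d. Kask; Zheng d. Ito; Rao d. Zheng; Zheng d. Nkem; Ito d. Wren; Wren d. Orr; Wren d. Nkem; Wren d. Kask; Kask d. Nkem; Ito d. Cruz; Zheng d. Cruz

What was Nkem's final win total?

1

Nkem's results: beat Rao; lost to Ito, Zheng, Wren, Orr, Cruz, Kask.
That is 1 win.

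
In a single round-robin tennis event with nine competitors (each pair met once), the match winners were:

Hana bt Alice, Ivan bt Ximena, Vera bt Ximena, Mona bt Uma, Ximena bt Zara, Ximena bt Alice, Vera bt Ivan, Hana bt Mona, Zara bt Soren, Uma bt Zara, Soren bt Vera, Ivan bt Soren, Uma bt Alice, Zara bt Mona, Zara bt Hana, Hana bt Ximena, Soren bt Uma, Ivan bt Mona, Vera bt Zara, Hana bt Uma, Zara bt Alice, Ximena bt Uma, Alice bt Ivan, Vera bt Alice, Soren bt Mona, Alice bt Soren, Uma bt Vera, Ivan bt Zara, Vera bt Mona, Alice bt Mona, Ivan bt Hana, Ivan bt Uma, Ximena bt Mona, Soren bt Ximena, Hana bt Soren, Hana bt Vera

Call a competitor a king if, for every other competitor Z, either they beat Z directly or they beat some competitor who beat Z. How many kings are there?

Zara reaches everyone (king).
Vera reaches everyone (king).
Soren cannot reach Hana in two steps.
Mona cannot reach Soren, Ivan, Hana, Ximena in two steps.
Ivan reaches everyone (king).
Uma reaches everyone (king).
Hana reaches everyone (king).
Ximena reaches everyone (king).
Alice reaches everyone (king).
Kings: Zara, Vera, Ivan, Uma, Hana, Ximena, Alice — 7.

7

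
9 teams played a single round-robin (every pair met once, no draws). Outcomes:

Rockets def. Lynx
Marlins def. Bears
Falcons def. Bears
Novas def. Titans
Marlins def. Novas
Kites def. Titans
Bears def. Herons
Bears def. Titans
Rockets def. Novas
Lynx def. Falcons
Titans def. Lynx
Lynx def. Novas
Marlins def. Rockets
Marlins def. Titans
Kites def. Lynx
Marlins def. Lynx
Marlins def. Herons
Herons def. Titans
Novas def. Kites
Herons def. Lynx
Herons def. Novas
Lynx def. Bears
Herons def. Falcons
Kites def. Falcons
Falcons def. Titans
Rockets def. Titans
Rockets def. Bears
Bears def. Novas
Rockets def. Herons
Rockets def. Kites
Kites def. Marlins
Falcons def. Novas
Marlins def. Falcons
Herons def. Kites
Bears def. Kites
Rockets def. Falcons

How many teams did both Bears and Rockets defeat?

Bears beat: Herons, Novas, Titans, Kites.
Rockets beat: Lynx, Herons, Novas, Titans, Falcons, Bears, Kites.
Both beat: Herons, Novas, Titans, Kites — 4.

4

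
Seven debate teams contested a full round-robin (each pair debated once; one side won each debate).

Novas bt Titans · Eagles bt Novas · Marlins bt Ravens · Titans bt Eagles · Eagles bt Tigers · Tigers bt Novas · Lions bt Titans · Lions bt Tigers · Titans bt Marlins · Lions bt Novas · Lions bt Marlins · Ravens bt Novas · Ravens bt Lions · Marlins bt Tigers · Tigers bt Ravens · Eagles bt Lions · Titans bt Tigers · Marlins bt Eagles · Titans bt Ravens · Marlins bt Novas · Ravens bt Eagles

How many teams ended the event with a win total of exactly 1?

1

Win totals: Novas 1, Lions 4, Titans 4, Marlins 4, Tigers 2, Ravens 3, Eagles 3.
Exactly 1: Novas — 1 team.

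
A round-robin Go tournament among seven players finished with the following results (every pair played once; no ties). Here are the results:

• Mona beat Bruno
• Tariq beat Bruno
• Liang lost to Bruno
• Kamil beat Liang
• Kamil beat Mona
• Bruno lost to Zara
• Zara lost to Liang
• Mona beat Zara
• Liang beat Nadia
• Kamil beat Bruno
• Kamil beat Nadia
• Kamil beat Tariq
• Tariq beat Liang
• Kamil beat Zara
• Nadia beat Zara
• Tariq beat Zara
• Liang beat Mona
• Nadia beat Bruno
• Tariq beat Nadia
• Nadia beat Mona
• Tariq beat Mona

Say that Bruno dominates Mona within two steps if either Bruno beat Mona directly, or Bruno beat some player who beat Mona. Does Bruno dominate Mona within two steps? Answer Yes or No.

Bruno did not beat Mona directly.
Bruno beat Liang. Of those, Liang beat Mona.

Yes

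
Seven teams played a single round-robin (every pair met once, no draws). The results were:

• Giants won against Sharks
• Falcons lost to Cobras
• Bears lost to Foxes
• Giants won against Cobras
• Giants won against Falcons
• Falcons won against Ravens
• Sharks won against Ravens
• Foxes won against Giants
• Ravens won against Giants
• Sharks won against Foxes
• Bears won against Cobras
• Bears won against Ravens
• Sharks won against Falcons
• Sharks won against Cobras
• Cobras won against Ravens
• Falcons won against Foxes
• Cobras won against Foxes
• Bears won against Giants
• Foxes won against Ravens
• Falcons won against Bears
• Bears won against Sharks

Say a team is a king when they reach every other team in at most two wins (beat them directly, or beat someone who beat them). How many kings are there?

Cobras cannot reach Sharks in two steps.
Falcons reaches everyone (king).
Bears reaches everyone (king).
Ravens cannot reach Bears, Foxes in two steps.
Giants reaches everyone (king).
Foxes reaches everyone (king).
Sharks reaches everyone (king).
Kings: Falcons, Bears, Giants, Foxes, Sharks — 5.

5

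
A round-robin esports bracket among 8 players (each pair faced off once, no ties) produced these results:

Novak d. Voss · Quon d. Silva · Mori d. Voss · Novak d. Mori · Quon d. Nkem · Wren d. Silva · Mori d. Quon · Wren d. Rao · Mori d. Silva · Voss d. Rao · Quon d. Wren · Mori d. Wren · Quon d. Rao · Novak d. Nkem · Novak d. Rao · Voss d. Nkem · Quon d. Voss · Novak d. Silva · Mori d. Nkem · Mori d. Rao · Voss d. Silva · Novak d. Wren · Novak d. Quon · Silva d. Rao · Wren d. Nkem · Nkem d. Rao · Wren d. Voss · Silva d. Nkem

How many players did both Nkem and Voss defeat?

Nkem beat: Rao.
Voss beat: Silva, Nkem, Rao.
Both beat: Rao — 1.

1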